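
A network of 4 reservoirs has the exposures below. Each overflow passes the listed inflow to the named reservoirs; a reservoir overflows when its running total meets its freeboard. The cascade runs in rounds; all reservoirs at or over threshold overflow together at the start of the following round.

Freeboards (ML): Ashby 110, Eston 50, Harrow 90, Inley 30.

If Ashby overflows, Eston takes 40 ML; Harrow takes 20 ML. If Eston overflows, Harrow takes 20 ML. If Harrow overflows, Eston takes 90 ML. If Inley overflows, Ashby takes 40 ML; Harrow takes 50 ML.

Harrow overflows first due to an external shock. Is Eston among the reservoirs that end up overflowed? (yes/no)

Round 1 — Harrow overflows (initial).
  Eston: +90 → 90 ≥ 50
Round 2 — Eston overflows.
No further overflows.

yes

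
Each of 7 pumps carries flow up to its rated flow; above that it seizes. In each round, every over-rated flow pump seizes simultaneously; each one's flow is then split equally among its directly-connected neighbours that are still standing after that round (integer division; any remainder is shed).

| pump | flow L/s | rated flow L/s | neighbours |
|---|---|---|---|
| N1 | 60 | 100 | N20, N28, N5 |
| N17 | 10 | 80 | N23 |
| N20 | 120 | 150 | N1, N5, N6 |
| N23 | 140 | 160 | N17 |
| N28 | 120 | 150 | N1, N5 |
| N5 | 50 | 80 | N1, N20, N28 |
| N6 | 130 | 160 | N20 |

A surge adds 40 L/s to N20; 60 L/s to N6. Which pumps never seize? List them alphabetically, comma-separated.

Round 1 — N20 at 160 > 150; N6 at 190 > 160. N20, N6 seize.
  N20 sheds 160 L/s to N1, N5: 80 each.
    N1: 60+80 = 140 > 100
    N5: 50+80 = 130 > 80
  N6 sheds 190 L/s: no online neighbours, lost.
Round 2 — N1, N5 seize.
  N1 sheds 140 L/s to N28: 140 each.
    N28: 120+140 = 260 > 150
  N5 sheds 130 L/s to N28: 130 each.
    N28: 260+130 = 390 > 150
Round 3 — N28 seizes.
  N28 sheds 390 L/s: no online neighbours, lost.
No further seizures.

N17, N23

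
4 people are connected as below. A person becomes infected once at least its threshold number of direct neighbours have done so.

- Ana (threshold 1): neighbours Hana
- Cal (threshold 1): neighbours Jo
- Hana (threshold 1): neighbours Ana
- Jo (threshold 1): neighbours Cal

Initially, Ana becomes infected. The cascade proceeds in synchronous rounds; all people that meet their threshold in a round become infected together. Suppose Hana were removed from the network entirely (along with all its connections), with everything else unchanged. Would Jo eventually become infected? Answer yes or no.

With Hana removed:
Round 1 — Ana becomes infected (initial).
Round 2 — no new infections; cascade stops.

no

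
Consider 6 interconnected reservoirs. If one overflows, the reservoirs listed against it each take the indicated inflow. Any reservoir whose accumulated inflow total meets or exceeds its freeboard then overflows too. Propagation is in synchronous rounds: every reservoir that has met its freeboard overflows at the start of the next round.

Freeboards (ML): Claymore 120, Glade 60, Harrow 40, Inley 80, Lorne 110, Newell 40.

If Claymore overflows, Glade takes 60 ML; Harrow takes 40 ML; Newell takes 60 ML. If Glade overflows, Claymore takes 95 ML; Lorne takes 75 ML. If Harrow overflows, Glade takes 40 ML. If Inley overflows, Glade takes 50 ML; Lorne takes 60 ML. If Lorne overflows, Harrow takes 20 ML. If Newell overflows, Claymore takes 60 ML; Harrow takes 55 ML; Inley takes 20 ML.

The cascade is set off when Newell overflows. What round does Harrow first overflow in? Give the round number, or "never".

2

Round 1 — Newell overflows (initial).
  Claymore: +60 → 60 < 120
  Harrow: +55 → 55 ≥ 40
  Inley: +20 → 20 < 80
Round 2 — Harrow overflows.
  Glade: +40 → 40 < 60
No further overflows.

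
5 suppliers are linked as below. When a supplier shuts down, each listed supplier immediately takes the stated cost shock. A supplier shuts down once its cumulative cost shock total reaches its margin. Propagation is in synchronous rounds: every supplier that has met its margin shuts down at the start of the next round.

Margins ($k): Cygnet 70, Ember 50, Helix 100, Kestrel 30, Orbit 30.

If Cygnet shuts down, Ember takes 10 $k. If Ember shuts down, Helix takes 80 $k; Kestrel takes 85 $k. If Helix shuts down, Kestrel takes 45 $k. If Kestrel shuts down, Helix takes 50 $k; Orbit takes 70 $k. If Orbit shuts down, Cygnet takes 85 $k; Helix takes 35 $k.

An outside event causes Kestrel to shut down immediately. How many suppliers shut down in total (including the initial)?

Round 1 — Kestrel shuts down (initial).
  Helix: +50 → 50 < 100
  Orbit: +70 → 70 ≥ 30
Round 2 — Orbit shuts down.
  Cygnet: +85 → 85 ≥ 70
  Helix: +35 → 85 < 100
Round 3 — Cygnet shuts down.
  Ember: +10 → 10 < 50
No further shutdowns.

3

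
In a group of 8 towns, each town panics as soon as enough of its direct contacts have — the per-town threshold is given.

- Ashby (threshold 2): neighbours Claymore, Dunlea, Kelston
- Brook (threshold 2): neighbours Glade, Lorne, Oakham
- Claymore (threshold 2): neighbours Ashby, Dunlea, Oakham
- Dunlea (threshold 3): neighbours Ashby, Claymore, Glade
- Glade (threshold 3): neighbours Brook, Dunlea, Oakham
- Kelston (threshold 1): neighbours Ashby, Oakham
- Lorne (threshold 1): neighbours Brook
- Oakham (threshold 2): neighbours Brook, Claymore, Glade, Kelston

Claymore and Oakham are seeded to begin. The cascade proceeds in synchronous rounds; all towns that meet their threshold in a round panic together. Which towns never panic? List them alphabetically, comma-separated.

Brook, Dunlea, Glade, Lorne

Round 1 — Claymore, Oakham panic (initial).
Round 2 — checking thresholds:
  Ashby: 1 of 3 neighbours < 2, below threshold.
  Brook: 1 of 3 neighbours < 2, below threshold.
  Dunlea: 1 of 3 neighbours < 3, below threshold.
  Glade: 1 of 3 neighbours < 3, below threshold.
  Kelston: 1 of 2 neighbours ≥ 1, panics.
Round 3 — checking thresholds:
  Ashby: 2 of 3 neighbours ≥ 2, panics.
  Brook: 1 of 3 neighbours < 2, below threshold.
  Dunlea: 1 of 3 neighbours < 3, below threshold.
  Glade: 1 of 3 neighbours < 3, below threshold.
Round 4 — no new panics; cascade stops.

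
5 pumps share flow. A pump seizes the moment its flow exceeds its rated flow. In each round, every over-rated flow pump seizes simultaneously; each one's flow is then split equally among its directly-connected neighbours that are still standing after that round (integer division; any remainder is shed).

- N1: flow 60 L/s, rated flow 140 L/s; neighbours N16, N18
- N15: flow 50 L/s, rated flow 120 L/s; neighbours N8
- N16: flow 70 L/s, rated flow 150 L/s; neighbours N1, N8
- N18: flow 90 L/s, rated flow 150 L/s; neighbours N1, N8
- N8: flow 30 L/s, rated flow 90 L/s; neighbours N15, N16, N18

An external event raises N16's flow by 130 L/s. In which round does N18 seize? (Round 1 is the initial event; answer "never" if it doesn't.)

3

Round 1 — N16 at 200 > 150. N16 seizes.
  N16 sheds 200 L/s to N1, N8: 100 each.
    N1: 60+100 = 160 > 140
    N8: 30+100 = 130 > 90
Round 2 — N1, N8 seize.
  N1 sheds 160 L/s to N18: 160 each.
    N18: 90+160 = 250 > 150
  N8 sheds 130 L/s to N15, N18: 65 each.
    N15: 50+65 = 115 ≤ 120
    N18: 250+65 = 315 > 150
Round 3 — N18 seizes.
  N18 sheds 315 L/s: no online neighbours, lost.
No further seizures.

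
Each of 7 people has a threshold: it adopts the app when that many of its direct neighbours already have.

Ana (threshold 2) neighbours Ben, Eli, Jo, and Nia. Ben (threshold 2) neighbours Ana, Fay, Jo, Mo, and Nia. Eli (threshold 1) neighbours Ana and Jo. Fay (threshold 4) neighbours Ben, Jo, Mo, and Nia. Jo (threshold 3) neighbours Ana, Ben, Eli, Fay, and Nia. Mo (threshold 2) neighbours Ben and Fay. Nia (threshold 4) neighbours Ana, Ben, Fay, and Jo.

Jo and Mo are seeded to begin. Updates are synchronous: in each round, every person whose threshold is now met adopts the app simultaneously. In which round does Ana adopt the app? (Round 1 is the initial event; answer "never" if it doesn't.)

Round 1 — Jo, Mo adopt the app (initial).
Round 2 — checking thresholds:
  Ana: 1 of 4 neighbours < 2, not yet.
  Ben: 2 of 5 neighbours ≥ 2, adopts the app.
  Eli: 1 of 2 neighbours ≥ 1, adopts the app.
  Fay: 2 of 4 neighbours < 4, not yet.
  Nia: 1 of 4 neighbours < 4, not yet.
Round 3 — checking thresholds:
  Ana: 3 of 4 neighbours ≥ 2, adopts the app.
  Fay: 3 of 4 neighbours < 4, not yet.
  Nia: 2 of 4 neighbours < 4, not yet.
Round 4 — no new adoptions; cascade stops.

3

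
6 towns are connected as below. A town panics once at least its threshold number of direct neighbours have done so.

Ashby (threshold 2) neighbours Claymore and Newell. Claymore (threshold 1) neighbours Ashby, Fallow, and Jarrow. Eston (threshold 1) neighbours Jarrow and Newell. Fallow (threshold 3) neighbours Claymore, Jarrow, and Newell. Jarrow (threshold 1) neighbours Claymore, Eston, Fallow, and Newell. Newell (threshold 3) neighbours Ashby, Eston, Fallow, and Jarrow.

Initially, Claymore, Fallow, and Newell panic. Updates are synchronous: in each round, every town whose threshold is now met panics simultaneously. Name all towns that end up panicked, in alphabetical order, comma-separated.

Round 1 — Claymore, Fallow, Newell panic (initial).
Round 2 — checking thresholds:
  Ashby: 2 of 2 neighbours ≥ 2, panics.
  Eston: 1 of 2 neighbours ≥ 1, panics.
  Jarrow: 3 of 4 neighbours ≥ 1, panics.
Round 3 — no new panics; cascade stops.

Ashby, Claymore, Eston, Fallow, Jarrow, Newell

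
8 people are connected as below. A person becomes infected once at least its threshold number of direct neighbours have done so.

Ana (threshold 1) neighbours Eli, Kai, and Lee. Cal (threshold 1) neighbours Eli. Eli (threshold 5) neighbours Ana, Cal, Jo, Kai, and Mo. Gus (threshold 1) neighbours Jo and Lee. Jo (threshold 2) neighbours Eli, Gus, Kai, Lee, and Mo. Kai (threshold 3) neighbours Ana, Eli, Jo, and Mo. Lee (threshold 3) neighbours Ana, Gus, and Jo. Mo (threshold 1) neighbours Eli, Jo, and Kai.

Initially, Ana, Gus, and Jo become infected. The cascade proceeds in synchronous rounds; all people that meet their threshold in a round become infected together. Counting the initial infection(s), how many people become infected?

Round 1 — Ana, Gus, Jo become infected (initial).
Round 2 — checking thresholds:
  Eli: 2 of 5 neighbours < 5, holds.
  Kai: 2 of 4 neighbours < 3, holds.
  Lee: 3 of 3 neighbours ≥ 3, becomes infected.
  Mo: 1 of 3 neighbours ≥ 1, becomes infected.
Round 3 — checking thresholds:
  Eli: 3 of 5 neighbours < 5, holds.
  Kai: 3 of 4 neighbours ≥ 3, becomes infected.
Round 4 — no new infections; cascade stops.

6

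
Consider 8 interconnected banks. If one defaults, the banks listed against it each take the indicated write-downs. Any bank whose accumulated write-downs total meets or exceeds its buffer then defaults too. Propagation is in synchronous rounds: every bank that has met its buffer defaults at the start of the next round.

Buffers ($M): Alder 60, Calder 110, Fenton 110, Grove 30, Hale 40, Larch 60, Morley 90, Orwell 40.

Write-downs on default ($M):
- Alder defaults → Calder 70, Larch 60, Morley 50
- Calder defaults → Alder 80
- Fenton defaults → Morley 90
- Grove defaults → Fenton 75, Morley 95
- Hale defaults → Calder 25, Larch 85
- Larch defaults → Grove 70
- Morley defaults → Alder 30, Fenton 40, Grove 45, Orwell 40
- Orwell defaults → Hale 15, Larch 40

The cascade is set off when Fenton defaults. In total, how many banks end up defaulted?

4

Round 1 — Fenton defaults (initial).
  Morley: +90 → 90 ≥ 90
Round 2 — Morley defaults.
  Alder: +30 → 30 < 60
  Grove: +45 → 45 ≥ 30
  Orwell: +40 → 40 ≥ 40
Round 3 — Grove, Orwell default.
  Hale: +15 → 15 < 40
  Larch: +40 → 40 < 60
No further defaults.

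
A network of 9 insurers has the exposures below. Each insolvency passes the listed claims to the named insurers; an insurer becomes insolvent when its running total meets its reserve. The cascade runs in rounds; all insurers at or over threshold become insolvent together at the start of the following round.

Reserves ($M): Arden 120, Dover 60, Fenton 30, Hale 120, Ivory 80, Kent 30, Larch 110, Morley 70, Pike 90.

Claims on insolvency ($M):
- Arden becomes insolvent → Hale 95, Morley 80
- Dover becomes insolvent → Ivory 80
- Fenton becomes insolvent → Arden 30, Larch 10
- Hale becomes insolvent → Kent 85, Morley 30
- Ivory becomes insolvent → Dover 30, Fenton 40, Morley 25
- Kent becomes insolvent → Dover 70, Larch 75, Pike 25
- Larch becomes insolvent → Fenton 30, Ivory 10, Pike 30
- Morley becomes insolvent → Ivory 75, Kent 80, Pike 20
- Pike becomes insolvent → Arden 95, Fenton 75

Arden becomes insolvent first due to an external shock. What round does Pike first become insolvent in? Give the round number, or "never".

never

Round 1 — Arden becomes insolvent (initial).
  Hale: +95 → 95 < 120
  Morley: +80 → 80 ≥ 70
Round 2 — Morley becomes insolvent.
  Ivory: +75 → 75 < 80
  Kent: +80 → 80 ≥ 30
  Pike: +20 → 20 < 90
Round 3 — Kent becomes insolvent.
  Dover: +70 → 70 ≥ 60
  Larch: +75 → 75 < 110
  Pike: +25 → 45 < 90
Round 4 — Dover becomes insolvent.
  Ivory: +80 → 155 ≥ 80
Round 5 — Ivory becomes insolvent.
  Fenton: +40 → 40 ≥ 30
Round 6 — Fenton becomes insolvent.
  Larch: +10 → 85 < 110
No further insolvencies.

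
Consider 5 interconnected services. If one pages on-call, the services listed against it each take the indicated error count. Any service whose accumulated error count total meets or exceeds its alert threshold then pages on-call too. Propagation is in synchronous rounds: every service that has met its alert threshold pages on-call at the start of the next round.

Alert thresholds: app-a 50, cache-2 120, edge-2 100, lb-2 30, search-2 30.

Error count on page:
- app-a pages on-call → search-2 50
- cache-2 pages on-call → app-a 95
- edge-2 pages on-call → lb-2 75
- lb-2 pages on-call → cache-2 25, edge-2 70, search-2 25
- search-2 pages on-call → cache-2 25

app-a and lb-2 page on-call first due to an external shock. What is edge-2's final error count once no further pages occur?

70

Round 1 — app-a, lb-2 page on-call (initial).
  cache-2: +25 → 25 < 120
  edge-2: +70 → 70 < 100
  search-2: +50+25 → 75 ≥ 30
Round 2 — search-2 pages on-call.
  cache-2: +25 → 50 < 120
No further pages.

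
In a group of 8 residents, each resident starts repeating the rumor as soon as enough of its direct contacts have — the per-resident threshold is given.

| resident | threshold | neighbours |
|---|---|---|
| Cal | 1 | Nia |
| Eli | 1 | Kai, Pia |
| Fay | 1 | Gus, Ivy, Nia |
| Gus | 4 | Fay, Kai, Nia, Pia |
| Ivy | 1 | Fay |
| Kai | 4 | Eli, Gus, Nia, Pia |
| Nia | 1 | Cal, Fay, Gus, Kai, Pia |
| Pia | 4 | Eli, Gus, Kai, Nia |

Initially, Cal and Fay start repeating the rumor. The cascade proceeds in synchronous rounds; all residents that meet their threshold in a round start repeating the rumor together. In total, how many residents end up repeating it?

Round 1 — Cal, Fay start repeating the rumor (initial).
Round 2 — checking thresholds:
  Gus: 1 of 4 neighbours < 4, not yet.
  Ivy: 1 of 1 neighbours ≥ 1, starts repeating the rumor.
  Nia: 2 of 5 neighbours ≥ 1, starts repeating the rumor.
Round 3 — no new spreads; cascade stops.

4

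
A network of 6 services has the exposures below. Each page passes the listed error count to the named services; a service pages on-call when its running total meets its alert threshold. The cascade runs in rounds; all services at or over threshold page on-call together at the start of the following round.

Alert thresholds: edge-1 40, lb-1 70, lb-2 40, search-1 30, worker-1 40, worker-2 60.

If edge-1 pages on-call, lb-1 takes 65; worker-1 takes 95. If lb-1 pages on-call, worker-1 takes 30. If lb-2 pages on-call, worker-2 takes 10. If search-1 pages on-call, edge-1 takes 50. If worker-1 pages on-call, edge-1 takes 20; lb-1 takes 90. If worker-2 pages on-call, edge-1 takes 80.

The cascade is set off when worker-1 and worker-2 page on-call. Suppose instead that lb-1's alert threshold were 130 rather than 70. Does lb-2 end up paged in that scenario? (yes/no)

With lb-1's alert threshold at 130:
Round 1 — worker-1, worker-2 page on-call (initial).
  edge-1: +20+80 → 100 ≥ 40
  lb-1: +90 → 90 < 130
Round 2 — edge-1 pages on-call.
  lb-1: +65 → 155 ≥ 130
Round 3 — lb-1 pages on-call.
No further pages.

no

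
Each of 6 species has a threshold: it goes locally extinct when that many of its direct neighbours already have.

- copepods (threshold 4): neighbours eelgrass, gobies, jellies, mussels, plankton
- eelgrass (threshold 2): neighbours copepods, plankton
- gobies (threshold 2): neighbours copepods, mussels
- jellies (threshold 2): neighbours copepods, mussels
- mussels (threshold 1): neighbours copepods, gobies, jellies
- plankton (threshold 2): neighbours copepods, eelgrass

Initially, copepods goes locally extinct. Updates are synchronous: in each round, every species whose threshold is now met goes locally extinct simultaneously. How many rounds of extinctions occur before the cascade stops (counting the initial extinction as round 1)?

Round 1 — copepods goes locally extinct (initial).
Round 2 — checking thresholds:
  eelgrass: 1 of 2 neighbours < 2, not yet.
  gobies: 1 of 2 neighbours < 2, not yet.
  jellies: 1 of 2 neighbours < 2, not yet.
  mussels: 1 of 3 neighbours ≥ 1, goes locally extinct.
  plankton: 1 of 2 neighbours < 2, not yet.
Round 3 — checking thresholds:
  eelgrass: 1 of 2 neighbours < 2, not yet.
  gobies: 2 of 2 neighbours ≥ 2, goes locally extinct.
  jellies: 2 of 2 neighbours ≥ 2, goes locally extinct.
  plankton: 1 of 2 neighbours < 2, not yet.
Round 4 — no new extinctions; cascade stops.

3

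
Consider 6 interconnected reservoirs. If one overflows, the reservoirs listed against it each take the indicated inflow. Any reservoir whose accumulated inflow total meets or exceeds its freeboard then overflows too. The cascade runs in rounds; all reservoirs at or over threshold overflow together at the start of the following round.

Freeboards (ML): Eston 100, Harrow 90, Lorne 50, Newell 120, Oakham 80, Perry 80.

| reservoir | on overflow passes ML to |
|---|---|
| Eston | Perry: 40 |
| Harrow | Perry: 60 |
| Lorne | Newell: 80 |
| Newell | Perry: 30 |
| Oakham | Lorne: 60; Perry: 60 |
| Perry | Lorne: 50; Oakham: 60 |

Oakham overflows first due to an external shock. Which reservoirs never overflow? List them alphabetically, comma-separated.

Round 1 — Oakham overflows (initial).
  Lorne: +60 → 60 ≥ 50
  Perry: +60 → 60 < 80
Round 2 — Lorne overflows.
  Newell: +80 → 80 < 120
No further overflows.

Eston, Harrow, Newell, Perry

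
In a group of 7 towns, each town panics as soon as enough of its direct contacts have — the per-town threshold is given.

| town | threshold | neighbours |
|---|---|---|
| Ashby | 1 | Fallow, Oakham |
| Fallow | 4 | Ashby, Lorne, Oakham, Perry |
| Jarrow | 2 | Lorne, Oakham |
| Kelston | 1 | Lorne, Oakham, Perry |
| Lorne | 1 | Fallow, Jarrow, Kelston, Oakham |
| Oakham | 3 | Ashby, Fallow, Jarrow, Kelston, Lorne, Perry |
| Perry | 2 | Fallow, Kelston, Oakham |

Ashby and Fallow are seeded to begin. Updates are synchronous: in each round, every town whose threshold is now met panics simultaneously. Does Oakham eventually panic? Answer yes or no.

Round 1 — Ashby, Fallow panic (initial).
Round 2 — checking thresholds:
  Lorne: 1 of 4 neighbours ≥ 1, panics.
  Oakham: 2 of 6 neighbours < 3, holds.
  Perry: 1 of 3 neighbours < 2, holds.
Round 3 — checking thresholds:
  Jarrow: 1 of 2 neighbours < 2, holds.
  Kelston: 1 of 3 neighbours ≥ 1, panics.
  Oakham: 3 of 6 neighbours ≥ 3, panics.
  Perry: 1 of 3 neighbours < 2, holds.
Round 4 — checking thresholds:
  Jarrow: 2 of 2 neighbours ≥ 2, panics.
  Perry: 3 of 3 neighbours ≥ 2, panics.
Round 5 — no new panics; cascade stops.

yes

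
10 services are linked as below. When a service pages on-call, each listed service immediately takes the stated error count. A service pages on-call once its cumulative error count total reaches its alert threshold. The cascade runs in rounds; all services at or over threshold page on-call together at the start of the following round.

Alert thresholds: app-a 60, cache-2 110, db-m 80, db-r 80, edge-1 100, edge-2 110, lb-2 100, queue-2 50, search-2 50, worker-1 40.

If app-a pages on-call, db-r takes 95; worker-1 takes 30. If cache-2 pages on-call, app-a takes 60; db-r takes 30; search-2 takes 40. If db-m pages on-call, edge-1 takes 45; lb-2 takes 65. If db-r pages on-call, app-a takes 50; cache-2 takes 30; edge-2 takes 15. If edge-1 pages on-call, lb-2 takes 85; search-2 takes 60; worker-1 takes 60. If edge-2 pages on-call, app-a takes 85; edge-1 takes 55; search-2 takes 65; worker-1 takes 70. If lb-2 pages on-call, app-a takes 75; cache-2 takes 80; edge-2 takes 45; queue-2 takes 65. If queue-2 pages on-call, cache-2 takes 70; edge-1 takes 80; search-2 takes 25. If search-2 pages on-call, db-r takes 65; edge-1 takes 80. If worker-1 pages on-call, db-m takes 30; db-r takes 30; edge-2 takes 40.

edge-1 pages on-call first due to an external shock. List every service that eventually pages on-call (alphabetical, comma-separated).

db-r, edge-1, search-2, worker-1

Round 1 — edge-1 pages on-call (initial).
  lb-2: +85 → 85 < 100
  search-2: +60 → 60 ≥ 50
  worker-1: +60 → 60 ≥ 40
Round 2 — search-2, worker-1 page on-call.
  db-m: +30 → 30 < 80
  db-r: +65+30 → 95 ≥ 80
  edge-2: +40 → 40 < 110
Round 3 — db-r pages on-call.
  app-a: +50 → 50 < 60
  cache-2: +30 → 30 < 110
  edge-2: +15 → 55 < 110
No further pages.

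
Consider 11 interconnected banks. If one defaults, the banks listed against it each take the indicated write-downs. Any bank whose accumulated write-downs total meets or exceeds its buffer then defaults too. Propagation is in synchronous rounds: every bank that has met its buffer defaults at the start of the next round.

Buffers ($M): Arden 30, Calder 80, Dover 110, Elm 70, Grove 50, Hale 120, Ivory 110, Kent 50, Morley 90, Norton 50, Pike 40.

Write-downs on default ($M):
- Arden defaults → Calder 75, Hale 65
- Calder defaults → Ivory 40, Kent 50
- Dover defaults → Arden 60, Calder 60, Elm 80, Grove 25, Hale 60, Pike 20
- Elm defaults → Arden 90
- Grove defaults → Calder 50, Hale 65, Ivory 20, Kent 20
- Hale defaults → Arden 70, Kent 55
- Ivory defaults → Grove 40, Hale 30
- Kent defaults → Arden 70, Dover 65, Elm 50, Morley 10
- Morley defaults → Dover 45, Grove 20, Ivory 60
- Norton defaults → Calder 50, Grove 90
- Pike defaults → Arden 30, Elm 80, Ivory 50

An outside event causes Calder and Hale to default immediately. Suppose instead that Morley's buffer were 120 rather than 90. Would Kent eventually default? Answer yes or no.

yes

With Morley's buffer at 120:
Round 1 — Calder, Hale default (initial).
  Arden: +70 → 70 ≥ 30
  Ivory: +40 → 40 < 110
  Kent: +50+55 → 105 ≥ 50
Round 2 — Arden, Kent default.
  Dover: +65 → 65 < 110
  Elm: +50 → 50 < 70
  Morley: +10 → 10 < 120
No further defaults.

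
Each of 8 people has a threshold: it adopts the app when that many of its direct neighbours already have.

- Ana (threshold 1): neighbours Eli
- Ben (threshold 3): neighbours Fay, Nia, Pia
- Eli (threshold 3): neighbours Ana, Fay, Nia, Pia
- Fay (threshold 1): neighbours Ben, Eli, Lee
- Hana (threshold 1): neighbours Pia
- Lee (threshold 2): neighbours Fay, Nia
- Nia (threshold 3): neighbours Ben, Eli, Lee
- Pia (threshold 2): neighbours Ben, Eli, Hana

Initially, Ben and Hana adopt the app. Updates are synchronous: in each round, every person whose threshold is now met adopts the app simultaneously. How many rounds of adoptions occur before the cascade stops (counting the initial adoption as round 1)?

Round 1 — Ben, Hana adopt the app (initial).
Round 2 — checking thresholds:
  Fay: 1 of 3 neighbours ≥ 1, adopts the app.
  Nia: 1 of 3 neighbours < 3, not yet.
  Pia: 2 of 3 neighbours ≥ 2, adopts the app.
Round 3 — no new adoptions; cascade stops.

2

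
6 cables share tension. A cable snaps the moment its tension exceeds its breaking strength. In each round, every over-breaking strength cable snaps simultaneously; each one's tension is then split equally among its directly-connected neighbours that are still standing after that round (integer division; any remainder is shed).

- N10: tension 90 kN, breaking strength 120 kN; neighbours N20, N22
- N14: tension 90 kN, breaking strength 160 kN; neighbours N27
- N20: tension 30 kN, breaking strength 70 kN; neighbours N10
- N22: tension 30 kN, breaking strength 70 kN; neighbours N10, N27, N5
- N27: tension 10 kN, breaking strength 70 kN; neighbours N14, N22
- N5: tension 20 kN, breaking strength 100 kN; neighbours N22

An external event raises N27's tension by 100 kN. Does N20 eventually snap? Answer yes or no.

Round 1 — N27 at 110 > 70. N27 snaps.
  N27 sheds 110 kN to N14, N22: 55 each.
    N14: 90+55 = 145 ≤ 160
    N22: 30+55 = 85 > 70
Round 2 — N22 snaps.
  N22 sheds 85 kN to N10, N5: 42 each (1 lost).
    N10: 90+42 = 132 > 120
    N5: 20+42 = 62 ≤ 100
Round 3 — N10 snaps.
  N10 sheds 132 kN to N20: 132 each.
    N20: 30+132 = 162 > 70
Round 4 — N20 snaps.
  N20 sheds 162 kN: no online neighbours, lost.
No further breaks.

yes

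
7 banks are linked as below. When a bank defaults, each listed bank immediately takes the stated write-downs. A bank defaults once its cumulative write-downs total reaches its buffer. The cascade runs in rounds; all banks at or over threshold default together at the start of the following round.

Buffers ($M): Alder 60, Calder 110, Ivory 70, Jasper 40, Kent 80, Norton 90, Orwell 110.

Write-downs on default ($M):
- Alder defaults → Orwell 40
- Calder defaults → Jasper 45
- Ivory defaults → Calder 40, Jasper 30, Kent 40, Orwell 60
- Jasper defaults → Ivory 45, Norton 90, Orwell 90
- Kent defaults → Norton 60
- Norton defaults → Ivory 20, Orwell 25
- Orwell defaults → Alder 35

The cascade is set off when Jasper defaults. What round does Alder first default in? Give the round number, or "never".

Round 1 — Jasper defaults (initial).
  Ivory: +45 → 45 < 70
  Norton: +90 → 90 ≥ 90
  Orwell: +90 → 90 < 110
Round 2 — Norton defaults.
  Ivory: +20 → 65 < 70
  Orwell: +25 → 115 ≥ 110
Round 3 — Orwell defaults.
  Alder: +35 → 35 < 60
No further defaults.

never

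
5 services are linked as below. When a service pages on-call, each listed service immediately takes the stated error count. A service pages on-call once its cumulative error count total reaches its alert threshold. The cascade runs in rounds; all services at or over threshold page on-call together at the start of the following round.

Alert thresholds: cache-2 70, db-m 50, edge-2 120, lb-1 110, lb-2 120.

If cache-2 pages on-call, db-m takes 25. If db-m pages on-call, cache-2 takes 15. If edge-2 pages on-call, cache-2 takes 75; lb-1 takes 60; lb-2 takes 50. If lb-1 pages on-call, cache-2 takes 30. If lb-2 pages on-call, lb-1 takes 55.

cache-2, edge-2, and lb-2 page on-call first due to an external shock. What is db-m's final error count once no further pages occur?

Round 1 — cache-2, edge-2, lb-2 page on-call (initial).
  db-m: +25 → 25 < 50
  lb-1: +60+55 → 115 ≥ 110
Round 2 — lb-1 pages on-call.
No further pages.

25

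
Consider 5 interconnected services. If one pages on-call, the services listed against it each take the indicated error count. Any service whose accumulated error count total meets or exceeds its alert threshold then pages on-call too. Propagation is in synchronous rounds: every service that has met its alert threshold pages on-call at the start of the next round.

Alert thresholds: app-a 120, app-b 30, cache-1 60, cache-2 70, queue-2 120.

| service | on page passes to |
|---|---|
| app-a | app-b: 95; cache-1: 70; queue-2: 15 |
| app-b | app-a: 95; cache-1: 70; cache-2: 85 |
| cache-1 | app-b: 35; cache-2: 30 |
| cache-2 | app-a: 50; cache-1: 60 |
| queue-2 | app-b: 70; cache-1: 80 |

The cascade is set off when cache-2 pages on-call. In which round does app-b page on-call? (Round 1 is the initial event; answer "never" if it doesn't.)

3

Round 1 — cache-2 pages on-call (initial).
  app-a: +50 → 50 < 120
  cache-1: +60 → 60 ≥ 60
Round 2 — cache-1 pages on-call.
  app-b: +35 → 35 ≥ 30
Round 3 — app-b pages on-call.
  app-a: +95 → 145 ≥ 120
Round 4 — app-a pages on-call.
  queue-2: +15 → 15 < 120
No further pages.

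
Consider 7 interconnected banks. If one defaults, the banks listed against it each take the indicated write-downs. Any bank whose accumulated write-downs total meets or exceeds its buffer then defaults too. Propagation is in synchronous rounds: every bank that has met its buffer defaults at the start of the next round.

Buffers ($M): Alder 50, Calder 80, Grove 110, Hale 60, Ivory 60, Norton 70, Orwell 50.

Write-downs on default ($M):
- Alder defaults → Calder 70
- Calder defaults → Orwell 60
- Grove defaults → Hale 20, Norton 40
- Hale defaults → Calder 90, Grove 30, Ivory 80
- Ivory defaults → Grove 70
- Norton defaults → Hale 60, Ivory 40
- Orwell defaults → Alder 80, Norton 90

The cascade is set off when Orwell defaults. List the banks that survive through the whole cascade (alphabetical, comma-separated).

Grove

Round 1 — Orwell defaults (initial).
  Alder: +80 → 80 ≥ 50
  Norton: +90 → 90 ≥ 70
Round 2 — Alder, Norton default.
  Calder: +70 → 70 < 80
  Hale: +60 → 60 ≥ 60
  Ivory: +40 → 40 < 60
Round 3 — Hale defaults.
  Calder: +90 → 160 ≥ 80
  Grove: +30 → 30 < 110
  Ivory: +80 → 120 ≥ 60
Round 4 — Calder, Ivory default.
  Grove: +70 → 100 < 110
No further defaults.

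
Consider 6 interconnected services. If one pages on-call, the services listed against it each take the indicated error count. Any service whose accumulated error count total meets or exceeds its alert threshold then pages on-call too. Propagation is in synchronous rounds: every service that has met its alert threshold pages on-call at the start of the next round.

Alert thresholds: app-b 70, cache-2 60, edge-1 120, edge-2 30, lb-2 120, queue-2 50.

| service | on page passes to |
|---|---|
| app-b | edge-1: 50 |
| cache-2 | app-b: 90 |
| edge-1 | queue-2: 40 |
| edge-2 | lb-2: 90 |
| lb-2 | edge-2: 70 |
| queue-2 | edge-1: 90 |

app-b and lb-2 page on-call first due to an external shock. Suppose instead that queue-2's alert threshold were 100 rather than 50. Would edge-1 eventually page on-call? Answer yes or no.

With queue-2's alert threshold at 100:
Round 1 — app-b, lb-2 page on-call (initial).
  edge-1: +50 → 50 < 120
  edge-2: +70 → 70 ≥ 30
Round 2 — edge-2 pages on-call.
No further pages.

no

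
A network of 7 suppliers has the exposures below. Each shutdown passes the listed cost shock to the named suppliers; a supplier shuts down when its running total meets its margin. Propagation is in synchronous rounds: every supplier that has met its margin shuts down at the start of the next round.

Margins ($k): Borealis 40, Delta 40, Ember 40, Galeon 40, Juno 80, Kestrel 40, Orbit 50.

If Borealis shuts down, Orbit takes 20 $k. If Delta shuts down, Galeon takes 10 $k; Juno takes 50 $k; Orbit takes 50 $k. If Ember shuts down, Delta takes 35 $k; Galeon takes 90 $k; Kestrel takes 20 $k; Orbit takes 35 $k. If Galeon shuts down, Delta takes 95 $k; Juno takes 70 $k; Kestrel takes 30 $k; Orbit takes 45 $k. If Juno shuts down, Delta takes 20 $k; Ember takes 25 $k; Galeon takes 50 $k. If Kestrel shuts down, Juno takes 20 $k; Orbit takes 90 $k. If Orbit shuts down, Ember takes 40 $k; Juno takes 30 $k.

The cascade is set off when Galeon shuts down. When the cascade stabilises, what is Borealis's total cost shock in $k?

0

Round 1 — Galeon shuts down (initial).
  Delta: +95 → 95 ≥ 40
  Juno: +70 → 70 < 80
  Kestrel: +30 → 30 < 40
  Orbit: +45 → 45 < 50
Round 2 — Delta shuts down.
  Juno: +50 → 120 ≥ 80
  Orbit: +50 → 95 ≥ 50
Round 3 — Juno, Orbit shut down.
  Ember: +25+40 → 65 ≥ 40
Round 4 — Ember shuts down.
  Kestrel: +20 → 50 ≥ 40
Round 5 — Kestrel shuts down.
No further shutdowns.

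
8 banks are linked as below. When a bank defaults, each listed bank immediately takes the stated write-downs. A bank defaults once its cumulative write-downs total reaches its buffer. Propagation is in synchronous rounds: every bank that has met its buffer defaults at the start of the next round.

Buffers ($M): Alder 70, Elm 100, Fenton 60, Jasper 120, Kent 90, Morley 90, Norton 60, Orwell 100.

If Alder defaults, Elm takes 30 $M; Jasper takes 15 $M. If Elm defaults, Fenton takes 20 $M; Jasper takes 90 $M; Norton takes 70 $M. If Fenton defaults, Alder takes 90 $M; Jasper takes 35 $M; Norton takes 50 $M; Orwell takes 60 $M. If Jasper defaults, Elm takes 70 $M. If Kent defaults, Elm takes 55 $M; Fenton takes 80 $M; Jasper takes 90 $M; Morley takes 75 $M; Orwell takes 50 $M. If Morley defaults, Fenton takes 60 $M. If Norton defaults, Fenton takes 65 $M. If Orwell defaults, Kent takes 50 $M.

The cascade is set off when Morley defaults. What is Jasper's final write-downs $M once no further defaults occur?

50

Round 1 — Morley defaults (initial).
  Fenton: +60 → 60 ≥ 60
Round 2 — Fenton defaults.
  Alder: +90 → 90 ≥ 70
  Jasper: +35 → 35 < 120
  Norton: +50 → 50 < 60
  Orwell: +60 → 60 < 100
Round 3 — Alder defaults.
  Elm: +30 → 30 < 100
  Jasper: +15 → 50 < 120
No further defaults.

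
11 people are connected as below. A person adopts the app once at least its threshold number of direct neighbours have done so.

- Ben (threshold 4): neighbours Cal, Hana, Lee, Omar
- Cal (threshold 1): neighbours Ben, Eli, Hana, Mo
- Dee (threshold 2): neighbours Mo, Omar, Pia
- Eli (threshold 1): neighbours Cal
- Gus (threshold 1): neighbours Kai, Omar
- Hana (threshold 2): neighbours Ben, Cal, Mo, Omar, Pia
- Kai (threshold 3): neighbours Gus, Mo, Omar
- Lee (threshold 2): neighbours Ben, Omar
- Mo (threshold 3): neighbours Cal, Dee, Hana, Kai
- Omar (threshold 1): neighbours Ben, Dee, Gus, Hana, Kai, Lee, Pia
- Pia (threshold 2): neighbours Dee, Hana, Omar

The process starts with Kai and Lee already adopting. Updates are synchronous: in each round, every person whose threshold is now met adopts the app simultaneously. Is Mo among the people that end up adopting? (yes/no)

Round 1 — Kai, Lee adopt the app (initial).
Round 2 — checking thresholds:
  Ben: 1 of 4 neighbours < 4, below threshold.
  Gus: 1 of 2 neighbours ≥ 1, adopts the app.
  Mo: 1 of 4 neighbours < 3, below threshold.
  Omar: 2 of 7 neighbours ≥ 1, adopts the app.
Round 3 — no new adoptions; cascade stops.

no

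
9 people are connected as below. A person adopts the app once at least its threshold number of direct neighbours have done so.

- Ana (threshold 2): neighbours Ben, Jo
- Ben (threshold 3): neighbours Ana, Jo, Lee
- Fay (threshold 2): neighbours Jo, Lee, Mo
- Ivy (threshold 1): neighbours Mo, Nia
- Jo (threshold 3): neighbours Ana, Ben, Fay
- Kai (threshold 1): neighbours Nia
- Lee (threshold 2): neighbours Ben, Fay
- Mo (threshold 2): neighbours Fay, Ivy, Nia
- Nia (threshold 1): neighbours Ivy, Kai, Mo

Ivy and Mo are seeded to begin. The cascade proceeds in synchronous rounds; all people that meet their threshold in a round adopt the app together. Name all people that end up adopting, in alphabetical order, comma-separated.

Round 1 — Ivy, Mo adopt the app (initial).
Round 2 — checking thresholds:
  Fay: 1 of 3 neighbours < 2, not yet.
  Nia: 2 of 3 neighbours ≥ 1, adopts the app.
Round 3 — checking thresholds:
  Fay: 1 of 3 neighbours < 2, not yet.
  Kai: 1 of 1 neighbours ≥ 1, adopts the app.
Round 4 — no new adoptions; cascade stops.

Ivy, Kai, Mo, Nia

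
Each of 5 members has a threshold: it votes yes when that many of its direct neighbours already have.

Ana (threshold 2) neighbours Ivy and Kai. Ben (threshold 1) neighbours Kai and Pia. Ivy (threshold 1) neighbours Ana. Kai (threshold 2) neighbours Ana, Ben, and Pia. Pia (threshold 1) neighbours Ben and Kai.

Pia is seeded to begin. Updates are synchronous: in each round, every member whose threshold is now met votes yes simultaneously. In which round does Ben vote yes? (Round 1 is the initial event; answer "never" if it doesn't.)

2

Round 1 — Pia votes yes (initial).
Round 2 — checking thresholds:
  Ben: 1 of 2 neighbours ≥ 1, votes yes.
  Kai: 1 of 3 neighbours < 2, below threshold.
Round 3 — checking thresholds:
  Kai: 2 of 3 neighbours ≥ 2, votes yes.
Round 4 — no new yes votes; cascade stops.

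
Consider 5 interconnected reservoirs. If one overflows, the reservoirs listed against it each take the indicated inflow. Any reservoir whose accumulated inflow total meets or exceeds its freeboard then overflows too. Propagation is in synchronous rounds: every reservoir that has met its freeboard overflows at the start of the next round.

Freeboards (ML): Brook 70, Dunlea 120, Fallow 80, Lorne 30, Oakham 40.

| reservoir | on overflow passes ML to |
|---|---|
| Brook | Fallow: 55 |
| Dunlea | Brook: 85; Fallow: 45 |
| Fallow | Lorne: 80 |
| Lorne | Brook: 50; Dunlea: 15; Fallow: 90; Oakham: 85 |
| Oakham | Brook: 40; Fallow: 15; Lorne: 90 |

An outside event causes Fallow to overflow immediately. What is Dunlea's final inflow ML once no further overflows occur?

15

Round 1 — Fallow overflows (initial).
  Lorne: +80 → 80 ≥ 30
Round 2 — Lorne overflows.
  Brook: +50 → 50 < 70
  Dunlea: +15 → 15 < 120
  Oakham: +85 → 85 ≥ 40
Round 3 — Oakham overflows.
  Brook: +40 → 90 ≥ 70
Round 4 — Brook overflows.
No further overflows.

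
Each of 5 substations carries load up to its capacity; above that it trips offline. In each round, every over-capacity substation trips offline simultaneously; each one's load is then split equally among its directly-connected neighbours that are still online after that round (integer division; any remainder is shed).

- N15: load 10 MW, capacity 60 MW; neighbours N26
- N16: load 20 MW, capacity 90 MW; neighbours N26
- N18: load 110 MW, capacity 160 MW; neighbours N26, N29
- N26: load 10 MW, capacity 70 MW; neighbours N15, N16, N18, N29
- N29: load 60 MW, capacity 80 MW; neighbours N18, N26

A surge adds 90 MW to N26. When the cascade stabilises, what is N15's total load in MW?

Round 1 — N26 at 100 > 70. N26 trips offline.
  N26 sheds 100 MW to N15, N16, N18, N29: 25 each.
    N15: 10+25 = 35 ≤ 60
    N16: 20+25 = 45 ≤ 90
    N18: 110+25 = 135 ≤ 160
    N29: 60+25 = 85 > 80
Round 2 — N29 trips offline.
  N29 sheds 85 MW to N18: 85 each.
    N18: 135+85 = 220 > 160
Round 3 — N18 trips offline.
  N18 sheds 220 MW: no online neighbours, lost.
No further trips.

35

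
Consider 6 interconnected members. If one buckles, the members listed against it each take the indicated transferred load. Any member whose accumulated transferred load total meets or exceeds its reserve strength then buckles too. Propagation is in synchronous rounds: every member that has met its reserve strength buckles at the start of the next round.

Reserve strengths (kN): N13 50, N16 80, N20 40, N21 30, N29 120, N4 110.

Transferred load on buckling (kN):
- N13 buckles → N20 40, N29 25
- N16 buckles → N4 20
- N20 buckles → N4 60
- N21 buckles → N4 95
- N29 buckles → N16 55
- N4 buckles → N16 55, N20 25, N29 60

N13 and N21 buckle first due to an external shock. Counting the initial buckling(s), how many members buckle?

4

Round 1 — N13, N21 buckle (initial).
  N20: +40 → 40 ≥ 40
  N29: +25 → 25 < 120
  N4: +95 → 95 < 110
Round 2 — N20 buckles.
  N4: +60 → 155 ≥ 110
Round 3 — N4 buckles.
  N16: +55 → 55 < 80
  N29: +60 → 85 < 120
No further bucklings.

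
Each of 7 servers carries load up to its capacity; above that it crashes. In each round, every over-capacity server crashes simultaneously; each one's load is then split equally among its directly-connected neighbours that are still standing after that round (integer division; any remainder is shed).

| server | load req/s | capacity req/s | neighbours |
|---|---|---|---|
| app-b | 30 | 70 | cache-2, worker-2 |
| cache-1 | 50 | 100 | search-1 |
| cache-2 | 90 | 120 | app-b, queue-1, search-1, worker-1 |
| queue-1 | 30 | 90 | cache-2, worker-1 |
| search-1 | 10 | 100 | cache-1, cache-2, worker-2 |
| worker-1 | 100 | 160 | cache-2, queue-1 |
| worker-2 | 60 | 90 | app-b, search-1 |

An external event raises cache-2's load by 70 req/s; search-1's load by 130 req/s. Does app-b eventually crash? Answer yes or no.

yes

Round 1 — cache-2 at 160 > 120; search-1 at 140 > 100. cache-2, search-1 crash.
  cache-2 sheds 160 req/s to app-b, queue-1, worker-1: 53 each (1 lost).
    app-b: 30+53 = 83 > 70
    queue-1: 30+53 = 83 ≤ 90
    worker-1: 100+53 = 153 ≤ 160
  search-1 sheds 140 req/s to cache-1, worker-2: 70 each.
    cache-1: 50+70 = 120 > 100
    worker-2: 60+70 = 130 > 90
Round 2 — app-b, cache-1, worker-2 crash.
  app-b sheds 83 req/s: no online neighbours, lost.
  cache-1 sheds 120 req/s: no online neighbours, lost.
  worker-2 sheds 130 req/s: no online neighbours, lost.
No further crashes.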